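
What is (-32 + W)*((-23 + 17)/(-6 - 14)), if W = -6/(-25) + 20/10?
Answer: -1116/125 ≈ -8.9280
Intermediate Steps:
W = 56/25 (W = -6*(-1/25) + 20*(⅒) = 6/25 + 2 = 56/25 ≈ 2.2400)
(-32 + W)*((-23 + 17)/(-6 - 14)) = (-32 + 56/25)*((-23 + 17)/(-6 - 14)) = -(-4464)/(25*(-20)) = -(-4464)*(-1)/(25*20) = -744/25*3/10 = -1116/125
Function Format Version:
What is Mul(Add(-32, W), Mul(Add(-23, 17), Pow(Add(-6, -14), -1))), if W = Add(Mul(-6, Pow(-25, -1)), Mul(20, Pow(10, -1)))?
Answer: Rational(-1116, 125) ≈ -8.9280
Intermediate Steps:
W = Rational(56, 25) (W = Add(Mul(-6, Rational(-1, 25)), Mul(20, Rational(1, 10))) = Add(Rational(6, 25), 2) = Rational(56, 25) ≈ 2.2400)
Mul(Add(-32, W), Mul(Add(-23, 17), Pow(Add(-6, -14), -1))) = Mul(Add(-32, Rational(56, 25)), Mul(Add(-23, 17), Pow(Add(-6, -14), -1))) = Mul(Rational(-744, 25), Mul(-6, Pow(-20, -1))) = Mul(Rational(-744, 25), Mul(-6, Rational(-1, 20))) = Mul(Rational(-744, 25), Rational(3, 10)) = Rational(-1116, 125)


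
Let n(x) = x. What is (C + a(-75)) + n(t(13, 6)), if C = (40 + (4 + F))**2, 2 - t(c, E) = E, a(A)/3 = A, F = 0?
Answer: 1707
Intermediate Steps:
a(A) = 3*A
t(c, E) = 2 - E
C = 1936 (C = (40 + (4 + 0))**2 = (40 + 4)**2 = 44**2 = 1936)
(C + a(-75)) + n(t(13, 6)) = (1936 + 3*(-75)) + (2 - 1*6) = (1936 - 225) + (2 - 6) = 1711 - 4 = 1707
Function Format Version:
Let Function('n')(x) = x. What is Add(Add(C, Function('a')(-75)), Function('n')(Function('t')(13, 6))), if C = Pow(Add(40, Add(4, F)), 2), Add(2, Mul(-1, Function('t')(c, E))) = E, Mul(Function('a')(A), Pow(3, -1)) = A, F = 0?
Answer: 1707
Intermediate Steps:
Function('a')(A) = Mul(3, A)
Function('t')(c, E) = Add(2, Mul(-1, E))
C = 1936 (C = Pow(Add(40, Add(4, 0)), 2) = Pow(Add(40, 4), 2) = Pow(44, 2) = 1936)
Add(Add(C, Function('a')(-75)), Function('n')(Function('t')(13, 6))) = Add(Add(1936, Mul(3, -75)), Add(2, Mul(-1, 6))) = Add(Add(1936, -225), Add(2, -6)) = Add(1711, -4) = 1707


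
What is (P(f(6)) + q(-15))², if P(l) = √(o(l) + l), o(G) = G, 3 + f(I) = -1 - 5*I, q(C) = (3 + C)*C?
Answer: 32332 + 720*I*√17 ≈ 32332.0 + 2968.6*I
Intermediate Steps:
q(C) = C*(3 + C)
f(I) = -4 - 5*I (f(I) = -3 + (-1 - 5*I) = -4 - 5*I)
P(l) = √2*√l (P(l) = √(l + l) = √(2*l) = √2*√l)
(P(f(6)) + q(-15))² = (√2*√(-4 - 5*6) - 15*(3 - 15))² = (√2*√(-4 - 30) - 15*(-12))² = (√2*√(-34) + 180)² = (√2*(I*√34) + 180)² = (2*I*√17 + 180)² = (180 + 2*I*√17)²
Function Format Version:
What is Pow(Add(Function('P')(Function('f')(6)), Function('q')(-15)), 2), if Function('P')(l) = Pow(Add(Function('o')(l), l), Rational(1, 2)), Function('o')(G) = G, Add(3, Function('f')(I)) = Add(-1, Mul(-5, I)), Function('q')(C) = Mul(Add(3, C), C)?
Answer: Add(32332, Mul(720, I, Pow(17, Rational(1, 2)))) ≈ Add(32332., Mul(2968.6, I))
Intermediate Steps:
Function('q')(C) = Mul(C, Add(3, C))
Function('f')(I) = Add(-4, Mul(-5, I)) (Function('f')(I) = Add(-3, Add(-1, Mul(-5, I))) = Add(-4, Mul(-5, I)))
Function('P')(l) = Mul(Pow(2, Rational(1, 2)), Pow(l, Rational(1, 2))) (Function('P')(l) = Pow(Add(l, l), Rational(1, 2)) = Pow(Mul(2, l), Rational(1, 2)) = Mul(Pow(2, Rational(1, 2)), Pow(l, Rational(1, 2))))
Pow(Add(Function('P')(Function('f')(6)), Function('q')(-15)), 2) = Pow(Add(Mul(Pow(2, Rational(1, 2)), Pow(Add(-4, Mul(-5, 6)), Rational(1, 2))), Mul(-15, Add(3, -15))), 2) = Pow(Add(Mul(Pow(2, Rational(1, 2)), Pow(Add(-4, -30), Rational(1, 2))), Mul(-15, -12)), 2) = Pow(Add(Mul(Pow(2, Rational(1, 2)), Pow(-34, Rational(1, 2))), 180), 2) = Pow(Add(Mul(Pow(2, Rational(1, 2)), Mul(I, Pow(34, Rational(1, 2)))), 180), 2) = Pow(Add(Mul(2, I, Pow(17, Rational(1, 2))), 180), 2) = Pow(Add(180, Mul(2, I, Pow(17, Rational(1, 2)))), 2)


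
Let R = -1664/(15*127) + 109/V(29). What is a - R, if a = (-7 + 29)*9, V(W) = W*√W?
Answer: 378854/1905 - 109*√29/841 ≈ 198.18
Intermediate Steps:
V(W) = W^(3/2)
a = 198 (a = 22*9 = 198)
R = -1664/1905 + 109*√29/841 (R = -1664/(15*127) + 109/(29^(3/2)) = -1664/1905 + 109/((29*√29)) = -1664*1/1905 + 109*(√29/841) = -1664/1905 + 109*√29/841 ≈ -0.17553)
a - R = 198 - (-1664/1905 + 109*√29/841) = 198 + (1664/1905 - 109*√29/841) = 378854/1905 - 109*√29/841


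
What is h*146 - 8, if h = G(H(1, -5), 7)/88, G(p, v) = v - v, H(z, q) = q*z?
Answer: -8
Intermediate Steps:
G(p, v) = 0
h = 0 (h = 0/88 = 0*(1/88) = 0)
h*146 - 8 = 0*146 - 8 = 0 - 8 = -8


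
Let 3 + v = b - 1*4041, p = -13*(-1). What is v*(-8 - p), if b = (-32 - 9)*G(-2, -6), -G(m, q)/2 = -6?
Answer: 95256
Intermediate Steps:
G(m, q) = 12 (G(m, q) = -2*(-6) = 12)
p = 13
b = -492 (b = (-32 - 9)*12 = -41*12 = -492)
v = -4536 (v = -3 + (-492 - 1*4041) = -3 + (-492 - 4041) = -3 - 4533 = -4536)
v*(-8 - p) = -4536*(-8 - 1*13) = -4536*(-8 - 13) = -4536*(-21) = 95256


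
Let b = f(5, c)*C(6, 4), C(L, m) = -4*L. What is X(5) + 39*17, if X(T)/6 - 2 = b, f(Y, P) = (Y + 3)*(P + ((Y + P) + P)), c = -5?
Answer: 12195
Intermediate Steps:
f(Y, P) = (3 + Y)*(Y + 3*P) (f(Y, P) = (3 + Y)*(P + ((P + Y) + P)) = (3 + Y)*(P + (Y + 2*P)) = (3 + Y)*(Y + 3*P))
b = 1920 (b = (5**2 + 3*5 + 9*(-5) + 3*(-5)*5)*(-4*6) = (25 + 15 - 45 - 75)*(-24) = -80*(-24) = 1920)
X(T) = 11532 (X(T) = 12 + 6*1920 = 12 + 11520 = 11532)
X(5) + 39*17 = 11532 + 39*17 = 11532 + 663 = 12195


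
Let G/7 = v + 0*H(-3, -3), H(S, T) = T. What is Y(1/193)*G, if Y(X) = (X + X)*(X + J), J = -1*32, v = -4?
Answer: 345800/37249 ≈ 9.2835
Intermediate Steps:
J = -32
G = -28 (G = 7*(-4 + 0*(-3)) = 7*(-4 + 0) = 7*(-4) = -28)
Y(X) = 2*X*(-32 + X) (Y(X) = (X + X)*(X - 32) = (2*X)*(-32 + X) = 2*X*(-32 + X))
Y(1/193)*G = (2*(-32 + 1/193)/193)*(-28) = (2*(1/193)*(-32 + 1/193))*(-28) = (2*(1/193)*(-6175/193))*(-28) = -12350/37249*(-28) = 345800/37249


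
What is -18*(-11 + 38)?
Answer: -486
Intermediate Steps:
-18*(-11 + 38) = -18*27 = -486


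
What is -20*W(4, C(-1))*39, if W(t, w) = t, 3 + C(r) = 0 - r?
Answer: -3120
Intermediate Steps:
C(r) = -3 - r (C(r) = -3 + (0 - r) = -3 - r)
-20*W(4, C(-1))*39 = -20*4*39 = -80*39 = -3120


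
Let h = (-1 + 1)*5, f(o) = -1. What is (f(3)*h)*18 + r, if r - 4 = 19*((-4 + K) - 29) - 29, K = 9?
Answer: -481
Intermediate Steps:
h = 0 (h = 0*5 = 0)
r = -481 (r = 4 + (19*((-4 + 9) - 29) - 29) = 4 + (19*(5 - 29) - 29) = 4 + (19*(-24) - 29) = 4 + (-456 - 29) = 4 - 485 = -481)
(f(3)*h)*18 + r = -1*0*18 - 481 = 0*18 - 481 = 0 - 481 = -481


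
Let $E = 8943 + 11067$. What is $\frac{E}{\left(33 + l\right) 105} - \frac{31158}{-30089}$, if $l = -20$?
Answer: $\frac{42974104}{2738099} \approx 15.695$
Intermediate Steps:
$E = 20010$
$\frac{E}{\left(33 + l\right) 105} - \frac{31158}{-30089} = \frac{20010}{\left(33 - 20\right) 105} - \frac{31158}{-30089} = \frac{20010}{13 \cdot 105} - - \frac{31158}{30089} = \frac{20010}{1365} + \frac{31158}{30089} = 20010 \cdot \frac{1}{1365} + \frac{31158}{30089} = \frac{1334}{91} + \frac{31158}{30089} = \frac{42974104}{2738099}$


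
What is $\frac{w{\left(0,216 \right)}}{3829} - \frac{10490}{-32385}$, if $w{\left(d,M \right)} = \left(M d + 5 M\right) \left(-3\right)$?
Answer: $- \frac{12952238}{24800433} \approx -0.52226$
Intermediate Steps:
$w{\left(d,M \right)} = - 15 M - 3 M d$ ($w{\left(d,M \right)} = \left(5 M + M d\right) \left(-3\right) = - 15 M - 3 M d$)
$\frac{w{\left(0,216 \right)}}{3829} - \frac{10490}{-32385} = \frac{\left(-3\right) 216 \left(5 + 0\right)}{3829} - \frac{10490}{-32385} = \left(-3\right) 216 \cdot 5 \cdot \frac{1}{3829} - - \frac{2098}{6477} = \left(-3240\right) \frac{1}{3829} + \frac{2098}{6477} = - \frac{3240}{3829} + \frac{2098}{6477} = - \frac{12952238}{24800433}$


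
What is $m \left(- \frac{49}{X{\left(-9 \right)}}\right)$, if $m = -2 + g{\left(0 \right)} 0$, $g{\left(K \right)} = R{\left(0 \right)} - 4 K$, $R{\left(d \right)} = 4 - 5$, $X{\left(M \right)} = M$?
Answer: $- \frac{98}{9} \approx -10.889$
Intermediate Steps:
$R{\left(d \right)} = -1$
$g{\left(K \right)} = -1 - 4 K$
$m = -2$ ($m = -2 + \left(-1 - 0\right) 0 = -2 + \left(-1 + 0\right) 0 = -2 - 0 = -2 + 0 = -2$)
$m \left(- \frac{49}{X{\left(-9 \right)}}\right) = - 2 \left(- \frac{49}{-9}\right) = - 2 \left(\left(-49\right) \left(- \frac{1}{9}\right)\right) = \left(-2\right) \frac{49}{9} = - \frac{98}{9}$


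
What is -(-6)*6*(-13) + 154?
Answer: -314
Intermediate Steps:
-(-6)*6*(-13) + 154 = -6*(-6)*(-13) + 154 = 36*(-13) + 154 = -468 + 154 = -314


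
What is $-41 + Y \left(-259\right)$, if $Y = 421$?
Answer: $-109080$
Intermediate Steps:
$-41 + Y \left(-259\right) = -41 + 421 \left(-259\right) = -41 - 109039 = -109080$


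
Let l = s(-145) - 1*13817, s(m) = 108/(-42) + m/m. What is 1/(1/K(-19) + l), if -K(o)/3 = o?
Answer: -399/5513603 ≈ -7.2366e-5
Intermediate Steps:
s(m) = -11/7 (s(m) = 108*(-1/42) + 1 = -18/7 + 1 = -11/7)
l = -96730/7 (l = -11/7 - 1*13817 = -11/7 - 13817 = -96730/7 ≈ -13819.)
K(o) = -3*o
1/(1/K(-19) + l) = 1/(1/(-3*(-19)) - 96730/7) = 1/(1/57 - 96730/7) = 1/(-5513603/399) = -399/5513603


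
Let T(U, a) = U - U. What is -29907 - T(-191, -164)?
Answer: -29907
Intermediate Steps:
T(U, a) = 0
-29907 - T(-191, -164) = -29907 - 1*0 = -29907 + 0 = -29907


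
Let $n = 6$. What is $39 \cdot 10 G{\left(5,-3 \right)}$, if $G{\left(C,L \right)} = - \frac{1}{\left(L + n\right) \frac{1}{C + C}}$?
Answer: $-1300$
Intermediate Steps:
$G{\left(C,L \right)} = - \frac{2 C}{6 + L}$ ($G{\left(C,L \right)} = - \frac{1}{\left(L + 6\right) \frac{1}{C + C}} = - \frac{1}{\left(6 + L\right) \frac{1}{2 C}} = - \frac{1}{\frac{1}{2} \frac{1}{C} \left(6 + L\right)} = - \frac{2 C}{6 + L}$)
$39 \cdot 10 G{\left(5,-3 \right)} = 39 \cdot 10 \left(\left(-2\right) 5 \frac{1}{6 - 3}\right) = 390 \left(\left(-2\right) 5 \cdot \frac{1}{3}\right) = 390 \left(- \frac{10}{3}\right) = -1300$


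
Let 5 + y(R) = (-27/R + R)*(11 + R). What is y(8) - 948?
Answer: -6921/8 ≈ -865.13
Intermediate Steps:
y(R) = -5 + (11 + R)*(R - 27/R) (y(R) = -5 + (-27/R + R)*(11 + R) = -5 + (R - 27/R)*(11 + R) = -5 + (11 + R)*(R - 27/R))
y(8) - 948 = (-32 + 8**2 - 297/8 + 11*8) - 948 = (-32 + 64 - 297*1/8 + 88) - 948 = (-32 + 64 - 297/8 + 88) - 948 = 663/8 - 948 = -6921/8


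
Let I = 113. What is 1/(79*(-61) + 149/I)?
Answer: -113/544398 ≈ -0.00020757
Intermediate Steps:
1/(79*(-61) + 149/I) = 1/(79*(-61) + 149/113) = 1/(-4819 + 149*(1/113)) = 1/(-4819 + 149/113) = 1/(-544398/113) = -113/544398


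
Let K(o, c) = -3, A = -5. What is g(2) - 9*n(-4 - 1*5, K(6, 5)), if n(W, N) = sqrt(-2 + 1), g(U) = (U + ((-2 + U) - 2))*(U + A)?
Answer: -9*I ≈ -9.0*I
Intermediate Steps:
g(U) = (-5 + U)*(-4 + 2*U) (g(U) = (U + ((-2 + U) - 2))*(U - 5) = (U + (-4 + U))*(-5 + U) = (-4 + 2*U)*(-5 + U) = (-5 + U)*(-4 + 2*U))
n(W, N) = I (n(W, N) = sqrt(-1) = I)
g(2) - 9*n(-4 - 1*5, K(6, 5)) = (20 - 14*2 + 2*2**2) - 9*I = (20 - 28 + 2*4) - 9*I = (20 - 28 + 8) - 9*I = 0 - 9*I = -9*I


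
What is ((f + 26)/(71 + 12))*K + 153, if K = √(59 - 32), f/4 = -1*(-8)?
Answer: 153 + 174*√3/83 ≈ 156.63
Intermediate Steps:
f = 32 (f = 4*(-1*(-8)) = 4*8 = 32)
K = 3*√3 (K = √27 = 3*√3 ≈ 5.1962)
((f + 26)/(71 + 12))*K + 153 = ((32 + 26)/(71 + 12))*(3*√3) + 153 = (58/83)*(3*√3) + 153 = (58*(1/83))*(3*√3) + 153 = 58*(3*√3)/83 + 153 = 174*√3/83 + 153 = 153 + 174*√3/83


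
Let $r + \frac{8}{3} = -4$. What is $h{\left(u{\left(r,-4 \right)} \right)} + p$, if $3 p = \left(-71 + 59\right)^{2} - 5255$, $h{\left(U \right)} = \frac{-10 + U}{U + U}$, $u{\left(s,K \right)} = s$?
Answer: $- \frac{20429}{12} \approx -1702.4$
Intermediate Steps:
$r = - \frac{20}{3}$ ($r = - \frac{8}{3} - 4 = - \frac{20}{3} \approx -6.6667$)
$h{\left(U \right)} = \frac{-10 + U}{2 U}$
$p = - \frac{5111}{3}$ ($p = \frac{\left(-71 + 59\right)^{2} - 5255}{3} = \frac{\left(-12\right)^{2} - 5255}{3} = \frac{144 - 5255}{3} = \frac{1}{3} \left(-5111\right) = - \frac{5111}{3} \approx -1703.7$)
$h{\left(u{\left(r,-4 \right)} \right)} + p = \frac{-10 - \frac{20}{3}}{2 \left(- \frac{20}{3}\right)} - \frac{5111}{3} = \frac{1}{2} \left(- \frac{3}{20}\right) \left(- \frac{50}{3}\right) - \frac{5111}{3} = \frac{5}{4} - \frac{5111}{3} = - \frac{20429}{12}$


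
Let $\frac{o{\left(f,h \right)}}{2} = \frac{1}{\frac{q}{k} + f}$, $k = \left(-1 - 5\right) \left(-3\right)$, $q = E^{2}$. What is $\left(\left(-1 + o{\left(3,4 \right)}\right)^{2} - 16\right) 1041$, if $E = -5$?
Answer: $- \frac{102025287}{6241} \approx -16348.0$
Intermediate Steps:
$q = 25$ ($q = \left(-5\right)^{2} = 25$)
$k = 18$ ($k = \left(-6\right) \left(-3\right) = 18$)
$o{\left(f,h \right)} = \frac{2}{\frac{25}{18} + f}$
$\left(\left(-1 + o{\left(3,4 \right)}\right)^{2} - 16\right) 1041 = \left(\left(-1 + \frac{36}{25 + 18 \cdot 3}\right)^{2} - 16\right) 1041 = \left(\left(-1 + \frac{36}{25 + 54}\right)^{2} - 16\right) 1041 = \left(\left(-1 + \frac{36}{79}\right)^{2} - 16\right) 1041 = \left(\left(- \frac{43}{79}\right)^{2} - 16\right) 1041 = \left(\frac{1849}{6241} - 16\right) 1041 = \left(- \frac{98007}{6241}\right) 1041 = - \frac{102025287}{6241}$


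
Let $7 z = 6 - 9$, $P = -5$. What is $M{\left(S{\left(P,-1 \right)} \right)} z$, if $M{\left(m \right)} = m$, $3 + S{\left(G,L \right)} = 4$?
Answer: $- \frac{3}{7} \approx -0.42857$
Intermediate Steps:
$S{\left(G,L \right)} = 1$ ($S{\left(G,L \right)} = -3 + 4 = 1$)
$z = - \frac{3}{7}$ ($z = \frac{6 - 9}{7} = \frac{1}{7} \left(-3\right) = - \frac{3}{7} \approx -0.42857$)
$M{\left(S{\left(P,-1 \right)} \right)} z = 1 \left(- \frac{3}{7}\right) = - \frac{3}{7}$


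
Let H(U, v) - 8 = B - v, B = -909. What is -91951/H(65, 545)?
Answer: 91951/1446 ≈ 63.590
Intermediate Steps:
H(U, v) = -901 - v (H(U, v) = 8 + (-909 - v) = -901 - v)
-91951/H(65, 545) = -91951/(-901 - 1*545) = -91951/(-901 - 545) = -91951/(-1446) = -91951*(-1/1446) = 91951/1446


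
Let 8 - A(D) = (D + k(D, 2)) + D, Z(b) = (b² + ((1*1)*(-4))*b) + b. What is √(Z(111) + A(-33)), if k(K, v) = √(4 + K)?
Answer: √(12062 - I*√29) ≈ 109.83 - 0.0245*I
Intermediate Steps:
Z(b) = b² - 3*b (Z(b) = (b² + (1*(-4))*b) + b = (b² - 4*b) + b = b² - 3*b)
A(D) = 8 - √(4 + D) - 2*D (A(D) = 8 - ((D + √(4 + D)) + D) = 8 - (√(4 + D) + 2*D) = 8 + (-√(4 + D) - 2*D) = 8 - √(4 + D) - 2*D)
√(Z(111) + A(-33)) = √(111*(-3 + 111) + (8 - √(4 - 33) - 2*(-33))) = √(111*108 + (8 - √(-29) + 66)) = √(11988 + (8 - I*√29 + 66)) = √(11988 + (74 - I*√29)) = √(12062 - I*√29)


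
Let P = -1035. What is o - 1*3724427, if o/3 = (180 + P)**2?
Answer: -1531352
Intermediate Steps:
o = 2193075 (o = 3*(180 - 1035)**2 = 3*(-855)**2 = 3*731025 = 2193075)
o - 1*3724427 = 2193075 - 1*3724427 = 2193075 - 3724427 = -1531352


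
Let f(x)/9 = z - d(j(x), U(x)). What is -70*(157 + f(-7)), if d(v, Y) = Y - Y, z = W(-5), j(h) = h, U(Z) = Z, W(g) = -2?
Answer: -9730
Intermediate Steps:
z = -2
d(v, Y) = 0
f(x) = -18 (f(x) = 9*(-2 - 1*0) = 9*(-2 + 0) = 9*(-2) = -18)
-70*(157 + f(-7)) = -70*(157 - 18) = -70*139 = -9730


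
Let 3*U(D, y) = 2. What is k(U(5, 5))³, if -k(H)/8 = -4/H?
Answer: 110592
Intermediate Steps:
U(D, y) = ⅔ (U(D, y) = (⅓)*2 = ⅔)
k(H) = 32/H (k(H) = -(-32)/H = 32/H)
k(U(5, 5))³ = (32/(⅔))³ = (32*(3/2))³ = 48³ = 110592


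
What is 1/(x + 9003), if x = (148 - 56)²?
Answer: 1/17467 ≈ 5.7251e-5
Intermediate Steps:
x = 8464 (x = 92² = 8464)
1/(x + 9003) = 1/(8464 + 9003) = 1/17467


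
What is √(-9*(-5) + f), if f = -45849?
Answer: 2*I*√11451 ≈ 214.02*I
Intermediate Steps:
√(-9*(-5) + f) = √(-9*(-5) - 45849) = √(45 - 45849) = √(-45804) = 2*I*√11451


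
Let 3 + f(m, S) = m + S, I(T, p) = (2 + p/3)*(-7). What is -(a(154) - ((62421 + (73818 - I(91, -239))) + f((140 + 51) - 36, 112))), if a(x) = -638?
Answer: 409792/3 ≈ 1.3660e+5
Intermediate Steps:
I(T, p) = -14 - 7*p/3 (I(T, p) = (2 + p*(⅓))*(-7) = (2 + p/3)*(-7) = -14 - 7*p/3)
f(m, S) = -3 + S + m (f(m, S) = -3 + (m + S) = -3 + (S + m) = -3 + S + m)
-(a(154) - ((62421 + (73818 - I(91, -239))) + f((140 + 51) - 36, 112))) = -(-638 - ((62421 + (73818 - (-14 - 7/3*(-239)))) + (-3 + 112 + ((140 + 51) - 36)))) = -(-638 - ((62421 + (73818 - (-14 + 1673/3))) + (-3 + 112 + (191 - 36)))) = -(-638 - ((62421 + (73818 - 1*1631/3)) + (-3 + 112 + 155))) = -(-638 - ((62421 + (73818 - 1631/3)) + 264)) = -(-638 - ((62421 + 219823/3) + 264)) = -(-638 - (407086/3 + 264)) = -(-638 - 1*407878/3) = -(-638 - 407878/3) = -1*(-409792/3) = 409792/3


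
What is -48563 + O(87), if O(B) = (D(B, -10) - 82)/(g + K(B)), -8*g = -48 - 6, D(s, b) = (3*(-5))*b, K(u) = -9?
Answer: -437339/9 ≈ -48593.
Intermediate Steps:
D(s, b) = -15*b
g = 27/4 (g = -(-48 - 6)/8 = -⅛*(-54) = 27/4 ≈ 6.7500)
O(B) = -272/9 (O(B) = (-15*(-10) - 82)/(27/4 - 9) = (150 - 82)/(-9/4) = 68*(-4/9) = -272/9)
-48563 + O(87) = -48563 - 272/9 = -437339/9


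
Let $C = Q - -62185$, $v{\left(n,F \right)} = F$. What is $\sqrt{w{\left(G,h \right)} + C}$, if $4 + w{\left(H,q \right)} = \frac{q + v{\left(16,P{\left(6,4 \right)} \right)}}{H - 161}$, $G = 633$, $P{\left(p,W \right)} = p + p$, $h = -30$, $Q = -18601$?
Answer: $\frac{\sqrt{606807389}}{118} \approx 208.76$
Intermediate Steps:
$P{\left(p,W \right)} = 2 p$
$w{\left(H,q \right)} = -4 + \frac{12 + q}{-161 + H}$ ($w{\left(H,q \right)} = -4 + \frac{q + 2 \cdot 6}{H - 161} = -4 + \frac{q + 12}{-161 + H} = -4 + \frac{12 + q}{-161 + H}$)
$C = 43584$ ($C = -18601 - -62185 = -18601 + 62185 = 43584$)
$\sqrt{w{\left(G,h \right)} + C} = \sqrt{\frac{656 - 30 - 2532}{-161 + 633} + 43584} = \sqrt{\frac{656 - 30 - 2532}{472} + 43584} = \sqrt{\frac{1}{472} \left(-1906\right) + 43584} = \sqrt{- \frac{953}{236} + 43584} = \sqrt{\frac{10284871}{236}} = \frac{\sqrt{606807389}}{118}$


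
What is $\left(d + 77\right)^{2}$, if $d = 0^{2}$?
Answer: $5929$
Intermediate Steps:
$d = 0$
$\left(d + 77\right)^{2} = \left(0 + 77\right)^{2} = 77^{2} = 5929$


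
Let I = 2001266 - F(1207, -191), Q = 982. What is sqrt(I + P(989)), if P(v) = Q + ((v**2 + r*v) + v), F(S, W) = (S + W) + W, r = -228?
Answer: sqrt(2755041) ≈ 1659.8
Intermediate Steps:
F(S, W) = S + 2*W
P(v) = 982 + v**2 - 227*v (P(v) = 982 + ((v**2 - 228*v) + v) = 982 + (v**2 - 227*v) = 982 + v**2 - 227*v)
I = 2000441 (I = 2001266 - (1207 + 2*(-191)) = 2001266 - (1207 - 382) = 2001266 - 1*825 = 2001266 - 825 = 2000441)
sqrt(I + P(989)) = sqrt(2000441 + (982 + 989**2 - 227*989)) = sqrt(2000441 + (982 + 978121 - 224503)) = sqrt(2000441 + 754600) = sqrt(2755041)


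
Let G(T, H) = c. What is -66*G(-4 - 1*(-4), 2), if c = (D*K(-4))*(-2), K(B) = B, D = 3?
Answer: -1584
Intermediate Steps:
c = 24 (c = (3*(-4))*(-2) = -12*(-2) = 24)
G(T, H) = 24
-66*G(-4 - 1*(-4), 2) = -66*24 = -1584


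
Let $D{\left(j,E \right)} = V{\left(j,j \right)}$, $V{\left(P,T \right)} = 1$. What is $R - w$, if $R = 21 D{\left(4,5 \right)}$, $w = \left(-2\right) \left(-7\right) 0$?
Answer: $21$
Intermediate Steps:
$D{\left(j,E \right)} = 1$
$w = 0$ ($w = 14 \cdot 0 = 0$)
$R = 21$ ($R = 21 \cdot 1 = 21$)
$R - w = 21 - 0 = 21 + 0 = 21$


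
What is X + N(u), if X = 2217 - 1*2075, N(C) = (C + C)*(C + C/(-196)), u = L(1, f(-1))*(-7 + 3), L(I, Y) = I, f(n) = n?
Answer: 8518/49 ≈ 173.84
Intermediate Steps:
u = -4 (u = 1*(-7 + 3) = 1*(-4) = -4)
N(C) = 195*C²/98 (N(C) = (2*C)*(C + C*(-1/196)) = (2*C)*(C - C/196) = (2*C)*(195*C/196) = 195*C²/98)
X = 142 (X = 2217 - 2075 = 142)
X + N(u) = 142 + (195/98)*(-4)² = 142 + (195/98)*16 = 142 + 1560/49 = 8518/49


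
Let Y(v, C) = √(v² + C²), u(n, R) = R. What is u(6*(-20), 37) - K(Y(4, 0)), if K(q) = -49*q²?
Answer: 821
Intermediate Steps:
Y(v, C) = √(C² + v²)
u(6*(-20), 37) - K(Y(4, 0)) = 37 - (-49)*(√(0² + 4²))² = 37 - (-49)*(√(0 + 16))² = 37 - (-49)*(√16)² = 37 - (-49)*4² = 37 - (-49)*16 = 37 - 1*(-784) = 37 + 784 = 821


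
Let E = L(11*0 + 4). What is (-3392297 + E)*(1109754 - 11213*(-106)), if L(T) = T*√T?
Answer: -7796606361948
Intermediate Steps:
L(T) = T^(3/2)
E = 8 (E = (11*0 + 4)^(3/2) = (0 + 4)^(3/2) = 4^(3/2) = 8)
(-3392297 + E)*(1109754 - 11213*(-106)) = (-3392297 + 8)*(1109754 - 11213*(-106)) = -3392289*(1109754 + 1188578) = -3392289*2298332 = -7796606361948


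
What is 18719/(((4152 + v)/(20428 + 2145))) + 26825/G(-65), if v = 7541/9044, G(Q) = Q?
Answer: 49477841740979/488256977 ≈ 1.0134e+5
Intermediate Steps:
v = 7541/9044 (v = 7541*(1/9044) = 7541/9044 ≈ 0.83381)
18719/(((4152 + v)/(20428 + 2145))) + 26825/G(-65) = 18719/(((4152 + 7541/9044)/(20428 + 2145))) + 26825/(-65) = 18719/(((37558229/9044)/22573)) + 26825*(-1/65) = 18719/(((37558229/9044)*(1/22573))) - 5365/13 = 18719/(37558229/204150212) - 5365/13 = 18719*(204150212/37558229) - 5365/13 = 3821487818428/37558229 - 5365/13 = 49477841740979/488256977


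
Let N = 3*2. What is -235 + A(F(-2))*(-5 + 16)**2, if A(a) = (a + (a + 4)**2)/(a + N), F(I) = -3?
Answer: -947/3 ≈ -315.67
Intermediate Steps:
N = 6
A(a) = (a + (4 + a)**2)/(6 + a) (A(a) = (a + (a + 4)**2)/(a + 6) = (a + (4 + a)**2)/(6 + a))
-235 + A(F(-2))*(-5 + 16)**2 = -235 + ((-3 + (4 - 3)**2)/(6 - 3))*(-5 + 16)**2 = -235 + ((-3 + 1**2)/3)*11**2 = -235 + ((-3 + 1)/3)*121 = -235 + ((1/3)*(-2))*121 = -235 - 2/3*121 = -235 - 242/3 = -947/3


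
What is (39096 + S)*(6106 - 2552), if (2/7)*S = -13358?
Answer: -27212978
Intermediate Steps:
S = -46753 (S = (7/2)*(-13358) = -46753)
(39096 + S)*(6106 - 2552) = (39096 - 46753)*(6106 - 2552) = -7657*3554 = -27212978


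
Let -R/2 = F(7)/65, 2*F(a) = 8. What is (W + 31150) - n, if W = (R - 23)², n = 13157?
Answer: 78279434/4225 ≈ 18528.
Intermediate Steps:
F(a) = 4 (F(a) = (½)*8 = 4)
R = -8/65 ≈ -0.12308
W = 2259009/4225 (W = (-8/65 - 23)² = (-1503/65)² = 2259009/4225 ≈ 534.68)
(W + 31150) - n = (2259009/4225 + 31150) - 1*13157 = 133867759/4225 - 13157 = 78279434/4225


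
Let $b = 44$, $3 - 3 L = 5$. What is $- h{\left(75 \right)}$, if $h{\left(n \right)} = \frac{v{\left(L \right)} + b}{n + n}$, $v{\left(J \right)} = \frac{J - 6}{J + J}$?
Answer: $- \frac{49}{150} \approx -0.32667$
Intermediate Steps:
$L = - \frac{2}{3}$ ($L = 1 - \frac{5}{3} = - \frac{2}{3} \approx -0.66667$)
$v{\left(J \right)} = \frac{-6 + J}{2 J}$
$h{\left(n \right)} = \frac{49}{2 n}$ ($h{\left(n \right)} = \frac{\frac{-6 - \frac{2}{3}}{2 \left(- \frac{2}{3}\right)} + 44}{n + n} = \frac{\frac{1}{2} \left(- \frac{3}{2}\right) \left(- \frac{20}{3}\right) + 44}{2 n} = \left(5 + 44\right) \frac{1}{2 n} = 49 \frac{1}{2 n} = \frac{49}{2 n}$)
$- h{\left(75 \right)} = - \frac{49}{2 \cdot 75} = \left(-1\right) \frac{49}{150} = - \frac{49}{150}$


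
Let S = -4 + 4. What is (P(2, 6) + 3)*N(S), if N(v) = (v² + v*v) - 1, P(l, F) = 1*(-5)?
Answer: 2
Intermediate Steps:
S = 0
P(l, F) = -5
N(v) = -1 + 2*v² (N(v) = (v² + v²) - 1 = 2*v² - 1 = -1 + 2*v²)
(P(2, 6) + 3)*N(S) = (-5 + 3)*(-1 + 2*0²) = -2*(-1 + 2*0) = -2*(-1 + 0) = -2*(-1) = 2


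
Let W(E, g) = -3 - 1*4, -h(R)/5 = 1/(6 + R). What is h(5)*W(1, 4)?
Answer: 35/11 ≈ 3.1818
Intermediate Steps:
h(R) = -5/(6 + R)
W(E, g) = -7 (W(E, g) = -3 - 4 = -7)
h(5)*W(1, 4) = -5/(6 + 5)*(-7) = -5/11*(-7) = 35/11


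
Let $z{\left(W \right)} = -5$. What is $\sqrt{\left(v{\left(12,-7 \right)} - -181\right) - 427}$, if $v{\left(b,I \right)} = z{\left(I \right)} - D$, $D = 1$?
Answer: $6 i \sqrt{7} \approx 15.875 i$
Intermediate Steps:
$v{\left(b,I \right)} = -6$ ($v{\left(b,I \right)} = -5 - 1 = -6$)
$\sqrt{\left(v{\left(12,-7 \right)} - -181\right) - 427} = \sqrt{\left(-6 - -181\right) - 427} = \sqrt{\left(-6 + 181\right) - 427} = \sqrt{175 - 427} = \sqrt{-252} = 6 i \sqrt{7}$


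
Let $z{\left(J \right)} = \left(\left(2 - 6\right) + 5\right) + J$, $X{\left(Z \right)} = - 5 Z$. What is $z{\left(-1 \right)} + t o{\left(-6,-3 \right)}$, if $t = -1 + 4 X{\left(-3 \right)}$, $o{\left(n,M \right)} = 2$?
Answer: $118$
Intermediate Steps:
$t = 59$ ($t = -1 + 4 \left(\left(-5\right) \left(-3\right)\right) = -1 + 4 \cdot 15 = -1 + 60 = 59$)
$z{\left(J \right)} = 1 + J$ ($z{\left(J \right)} = \left(\left(2 - 6\right) + 5\right) + J = \left(-4 + 5\right) + J = 1 + J$)
$z{\left(-1 \right)} + t o{\left(-6,-3 \right)} = \left(1 - 1\right) + 59 \cdot 2 = 0 + 118 = 118$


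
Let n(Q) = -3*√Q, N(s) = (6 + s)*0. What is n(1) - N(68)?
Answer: -3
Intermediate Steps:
N(s) = 0
n(1) - N(68) = -3*√1 - 1*0 = -3*1 + 0 = -3 + 0 = -3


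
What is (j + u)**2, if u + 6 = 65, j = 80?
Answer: 19321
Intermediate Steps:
u = 59 (u = -6 + 65 = 59)
(j + u)**2 = (80 + 59)**2 = 139**2 = 19321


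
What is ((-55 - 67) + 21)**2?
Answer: 10201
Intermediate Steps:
((-55 - 67) + 21)**2 = (-122 + 21)**2 = (-101)**2 = 10201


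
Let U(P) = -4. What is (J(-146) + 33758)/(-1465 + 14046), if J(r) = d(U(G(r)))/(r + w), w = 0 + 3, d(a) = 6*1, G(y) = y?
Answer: 4827388/1799083 ≈ 2.6833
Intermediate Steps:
d(a) = 6
w = 3
J(r) = 6/(3 + r) (J(r) = 6/(r + 3) = 6/(3 + r))
(J(-146) + 33758)/(-1465 + 14046) = (6/(3 - 146) + 33758)/(-1465 + 14046) = (6/(-143) + 33758)/12581 = (6*(-1/143) + 33758)*(1/12581) = (-6/143 + 33758)*(1/12581) = (4827388/143)*(1/12581) = 4827388/1799083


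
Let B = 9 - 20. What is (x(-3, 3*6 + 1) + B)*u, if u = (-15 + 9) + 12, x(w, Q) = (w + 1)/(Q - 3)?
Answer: -267/4 ≈ -66.750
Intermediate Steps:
x(w, Q) = (1 + w)/(-3 + Q)
u = 6 (u = -6 + 12 = 6)
B = -11
(x(-3, 3*6 + 1) + B)*u = ((1 - 3)/(-3 + (3*6 + 1)) - 11)*6 = (-2/(-3 + (18 + 1)) - 11)*6 = (-2/(-3 + 19) - 11)*6 = (-2/16 - 11)*6 = ((1/16)*(-2) - 11)*6 = (-⅛ - 11)*6 = -89/8*6 = -267/4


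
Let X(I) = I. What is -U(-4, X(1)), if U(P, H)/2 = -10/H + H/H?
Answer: 18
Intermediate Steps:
U(P, H) = 2 - 20/H (U(P, H) = 2*(-10/H + H/H) = 2*(-10/H + 1) = 2*(1 - 10/H) = 2 - 20/H)
-U(-4, X(1)) = -(2 - 20/1) = -(2 - 20*1) = -(2 - 20) = -1*(-18) = 18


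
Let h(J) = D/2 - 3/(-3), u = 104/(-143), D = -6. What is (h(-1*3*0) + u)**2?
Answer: 900/121 ≈ 7.4380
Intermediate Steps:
u = -8/11 (u = 104*(-1/143) = -8/11 ≈ -0.72727)
h(J) = -2 (h(J) = -6/2 - 3/(-3) = -6*1/2 - 3*(-1/3) = -3 + 1 = -2)
(h(-1*3*0) + u)**2 = (-2 - 8/11)**2 = (-30/11)**2 = 900/121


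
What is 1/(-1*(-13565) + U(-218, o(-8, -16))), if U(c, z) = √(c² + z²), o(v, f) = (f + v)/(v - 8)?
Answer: 10852/147169359 - 2*√190105/735846795 ≈ 7.2553e-5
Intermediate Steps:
o(v, f) = (f + v)/(-8 + v)
1/(-1*(-13565) + U(-218, o(-8, -16))) = 1/(-1*(-13565) + √((-218)² + ((-16 - 8)/(-8 - 8))²)) = 1/(13565 + √(47524 + (-24/(-16))²)) = 1/(13565 + √(47524 + (-1/16*(-24))²)) = 1/(13565 + √(47524 + (3/2)²)) = 1/(13565 + √(47524 + 9/4)) = 1/(13565 + √(190105/4)) = 1/(13565 + √190105/2)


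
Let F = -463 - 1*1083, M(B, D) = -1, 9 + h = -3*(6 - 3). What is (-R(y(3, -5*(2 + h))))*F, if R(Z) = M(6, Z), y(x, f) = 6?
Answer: -1546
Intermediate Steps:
h = -18 (h = -9 - 3*(6 - 3) = -9 - 3*3 = -9 - 9 = -18)
R(Z) = -1
F = -1546 (F = -463 - 1083 = -1546)
(-R(y(3, -5*(2 + h))))*F = -1*(-1)*(-1546) = 1*(-1546) = -1546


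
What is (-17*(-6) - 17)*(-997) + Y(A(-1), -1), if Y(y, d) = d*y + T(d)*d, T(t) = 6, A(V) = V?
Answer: -84750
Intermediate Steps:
Y(y, d) = 6*d + d*y (Y(y, d) = d*y + 6*d = 6*d + d*y)
(-17*(-6) - 17)*(-997) + Y(A(-1), -1) = (-17*(-6) - 17)*(-997) - (6 - 1) = (102 - 17)*(-997) - 1*5 = 85*(-997) - 5 = -84745 - 5 = -84750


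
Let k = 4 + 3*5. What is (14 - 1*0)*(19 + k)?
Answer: 532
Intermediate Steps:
k = 19 (k = 4 + 15 = 19)
(14 - 1*0)*(19 + k) = (14 - 1*0)*(19 + 19) = (14 + 0)*38 = 14*38 = 532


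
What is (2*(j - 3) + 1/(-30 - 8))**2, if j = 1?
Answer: 23409/1444 ≈ 16.211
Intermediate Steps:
(2*(j - 3) + 1/(-30 - 8))**2 = (2*(1 - 3) + 1/(-30 - 8))**2 = (2*(-2) + 1/(-38))**2 = (-4 - 1/38)**2 = (-153/38)**2 = 23409/1444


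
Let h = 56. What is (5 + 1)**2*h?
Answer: 2016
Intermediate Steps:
(5 + 1)**2*h = (5 + 1)**2*56 = 6**2*56 = 36*56 = 2016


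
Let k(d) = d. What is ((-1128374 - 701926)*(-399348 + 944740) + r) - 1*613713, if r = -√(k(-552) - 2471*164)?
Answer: -998231591313 - 2*I*√101449 ≈ -9.9823e+11 - 637.02*I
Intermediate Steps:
r = -2*I*√101449 (r = -√(-552 - 2471*164) = -√(-552 - 405244) = -√(-405796) = -2*I*√101449 ≈ -637.02*I)
((-1128374 - 701926)*(-399348 + 944740) + r) - 1*613713 = ((-1128374 - 701926)*(-399348 + 944740) - 2*I*√101449) - 1*613713 = (-1830300*545392 - 2*I*√101449) - 613713 = (-998230977600 - 2*I*√101449) - 613713 = -998231591313 - 2*I*√101449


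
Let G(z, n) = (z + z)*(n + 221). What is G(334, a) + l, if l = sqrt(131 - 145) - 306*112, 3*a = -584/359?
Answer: 121694300/1077 + I*sqrt(14) ≈ 1.1299e+5 + 3.7417*I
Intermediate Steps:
a = -584/1077 (a = (-584/359)/3 = (-584*1/359)/3 = (1/3)*(-584/359) = -584/1077 ≈ -0.54225)
G(z, n) = 2*z*(221 + n) (G(z, n) = (2*z)*(221 + n) = 2*z*(221 + n))
l = -34272 + I*sqrt(14) (l = sqrt(-14) - 34272 = I*sqrt(14) - 34272 = -34272 + I*sqrt(14) ≈ -34272.0 + 3.7417*I)
G(334, a) + l = 2*334*(221 - 584/1077) + (-34272 + I*sqrt(14)) = 2*334*(237433/1077) + (-34272 + I*sqrt(14)) = 158605244/1077 + (-34272 + I*sqrt(14)) = 121694300/1077 + I*sqrt(14)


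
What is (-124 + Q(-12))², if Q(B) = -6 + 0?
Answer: 16900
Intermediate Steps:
Q(B) = -6
(-124 + Q(-12))² = (-124 - 6)² = (-130)² = 16900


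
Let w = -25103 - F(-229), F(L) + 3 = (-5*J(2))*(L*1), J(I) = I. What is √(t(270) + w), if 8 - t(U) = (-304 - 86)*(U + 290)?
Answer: √191018 ≈ 437.06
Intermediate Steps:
F(L) = -3 - 10*L (F(L) = -3 + (-5*2)*(L*1) = -3 - 10*L)
w = -27390 (w = -25103 - (-3 - 10*(-229)) = -25103 - (-3 + 2290) = -25103 - 1*2287 = -25103 - 2287 = -27390)
t(U) = 113108 + 390*U (t(U) = 8 - (-304 - 86)*(U + 290) = 8 - (-390)*(290 + U) = 8 - (-113100 - 390*U) = 8 + (113100 + 390*U) = 113108 + 390*U)
√(t(270) + w) = √((113108 + 390*270) - 27390) = √((113108 + 105300) - 27390) = √(218408 - 27390) = √191018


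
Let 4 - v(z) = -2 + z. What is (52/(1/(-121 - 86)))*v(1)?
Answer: -53820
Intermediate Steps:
v(z) = 6 - z (v(z) = 4 - (-2 + z) = 4 + (2 - z) = 6 - z)
(52/(1/(-121 - 86)))*v(1) = (52/(1/(-121 - 86)))*(6 - 1*1) = (52/(1/(-207)))*(6 - 1) = (52/(-1/207))*5 = (52*(-207))*5 = -10764*5 = -53820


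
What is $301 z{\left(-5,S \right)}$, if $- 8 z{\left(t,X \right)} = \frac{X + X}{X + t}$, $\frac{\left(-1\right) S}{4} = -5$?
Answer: $- \frac{301}{3} \approx -100.33$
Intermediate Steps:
$S = 20$ ($S = \left(-4\right) \left(-5\right) = 20$)
$z{\left(t,X \right)} = - \frac{X}{4 \left(X + t\right)}$ ($z{\left(t,X \right)} = - \frac{\left(X + X\right) \frac{1}{X + t}}{8} = - \frac{2 X \frac{1}{X + t}}{8} = - \frac{X}{4 \left(X + t\right)}$)
$301 z{\left(-5,S \right)} = 301 \left(\left(-1\right) 20 \frac{1}{4 \cdot 20 + 4 \left(-5\right)}\right) = 301 \left(\left(-1\right) 20 \frac{1}{80 - 20}\right) = 301 \left(\left(-1\right) 20 \cdot \frac{1}{60}\right) = 301 \left(- \frac{1}{3}\right) = - \frac{301}{3}$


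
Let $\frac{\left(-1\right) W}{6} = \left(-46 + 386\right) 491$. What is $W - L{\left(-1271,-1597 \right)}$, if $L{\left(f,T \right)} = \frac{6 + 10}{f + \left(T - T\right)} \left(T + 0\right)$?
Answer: $- \frac{1273109992}{1271} \approx -1.0017 \cdot 10^{6}$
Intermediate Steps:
$L{\left(f,T \right)} = \frac{16 T}{f}$ ($L{\left(f,T \right)} = \frac{16}{f + 0} T = \frac{16}{f} T = \frac{16 T}{f}$)
$W = -1001640$ ($W = - 6 \left(-46 + 386\right) 491 = - 6 \cdot 340 \cdot 491 = \left(-6\right) 166940 = -1001640$)
$W - L{\left(-1271,-1597 \right)} = -1001640 - 16 \left(-1597\right) \frac{1}{-1271} = -1001640 - 16 \left(-1597\right) \left(- \frac{1}{1271}\right) = -1001640 - \frac{25552}{1271} = - \frac{1273109992}{1271}$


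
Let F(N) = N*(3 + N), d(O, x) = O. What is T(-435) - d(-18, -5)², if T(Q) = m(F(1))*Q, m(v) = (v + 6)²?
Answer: -43824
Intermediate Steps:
m(v) = (6 + v)²
T(Q) = 100*Q (T(Q) = (6 + 1*(3 + 1))²*Q = (6 + 1*4)²*Q = (6 + 4)²*Q = 10²*Q = 100*Q)
T(-435) - d(-18, -5)² = 100*(-435) - 1*(-18)² = -43500 - 1*324 = -43500 - 324 = -43824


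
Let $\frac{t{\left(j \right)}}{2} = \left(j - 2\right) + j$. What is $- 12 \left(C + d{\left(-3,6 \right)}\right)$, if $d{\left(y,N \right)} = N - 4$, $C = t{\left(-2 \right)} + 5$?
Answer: $60$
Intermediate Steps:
$t{\left(j \right)} = -4 + 4 j$ ($t{\left(j \right)} = 2 \left(\left(j - 2\right) + j\right) = 2 \left(\left(-2 + j\right) + j\right) = 2 \left(-2 + 2 j\right) = -4 + 4 j$)
$C = -7$ ($C = \left(-4 + 4 \left(-2\right)\right) + 5 = \left(-4 - 8\right) + 5 = -12 + 5 = -7$)
$d{\left(y,N \right)} = -4 + N$
$- 12 \left(C + d{\left(-3,6 \right)}\right) = - 12 \left(-7 + \left(-4 + 6\right)\right) = - 12 \left(-7 + 2\right) = \left(-12\right) \left(-5\right) = 60$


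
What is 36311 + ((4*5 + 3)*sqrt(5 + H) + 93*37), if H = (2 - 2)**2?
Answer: 39752 + 23*sqrt(5) ≈ 39803.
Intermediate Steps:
H = 0 (H = 0**2 = 0)
36311 + ((4*5 + 3)*sqrt(5 + H) + 93*37) = 36311 + ((4*5 + 3)*sqrt(5 + 0) + 93*37) = 36311 + ((20 + 3)*sqrt(5) + 3441) = 36311 + (23*sqrt(5) + 3441) = 36311 + (3441 + 23*sqrt(5)) = 39752 + 23*sqrt(5)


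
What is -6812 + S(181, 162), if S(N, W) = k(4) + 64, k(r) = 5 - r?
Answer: -6747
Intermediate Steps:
S(N, W) = 65 (S(N, W) = (5 - 1*4) + 64 = (5 - 4) + 64 = 1 + 64 = 65)
-6812 + S(181, 162) = -6812 + 65 = -6747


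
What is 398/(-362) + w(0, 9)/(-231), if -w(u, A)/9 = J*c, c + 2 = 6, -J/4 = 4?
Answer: -50075/13937 ≈ -3.5930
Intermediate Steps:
J = -16 (J = -4*4 = -16)
c = 4 (c = -2 + 6 = 4)
w(u, A) = 576 (w(u, A) = -(-144)*4 = -9*(-64) = 576)
398/(-362) + w(0, 9)/(-231) = 398/(-362) + 576/(-231) = 398*(-1/362) + 576*(-1/231) = -199/181 - 192/77 = -50075/13937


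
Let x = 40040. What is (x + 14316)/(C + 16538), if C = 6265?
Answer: 54356/22803 ≈ 2.3837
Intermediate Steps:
(x + 14316)/(C + 16538) = (40040 + 14316)/(6265 + 16538) = 54356/22803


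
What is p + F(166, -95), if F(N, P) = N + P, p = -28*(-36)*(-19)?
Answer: -19081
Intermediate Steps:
p = -19152 (p = 1008*(-19) = -19152)
p + F(166, -95) = -19152 + (166 - 95) = -19152 + 71 = -19081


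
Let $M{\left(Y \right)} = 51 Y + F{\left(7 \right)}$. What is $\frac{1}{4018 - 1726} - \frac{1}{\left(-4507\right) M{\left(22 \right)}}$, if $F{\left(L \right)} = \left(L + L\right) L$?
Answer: $\frac{343802}{787665855} \approx 0.00043648$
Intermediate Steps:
$F{\left(L \right)} = 2 L^{2}$ ($F{\left(L \right)} = 2 L L = 2 L^{2}$)
$M{\left(Y \right)} = 98 + 51 Y$ ($M{\left(Y \right)} = 51 Y + 2 \cdot 7^{2} = 51 Y + 2 \cdot 49 = 51 Y + 98 = 98 + 51 Y$)
$\frac{1}{4018 - 1726} - \frac{1}{\left(-4507\right) M{\left(22 \right)}} = \frac{1}{4018 - 1726} - \frac{1}{\left(-4507\right) \left(98 + 51 \cdot 22\right)} = \frac{1}{2292} - - \frac{1}{4507 \left(98 + 1122\right)} = \frac{1}{2292} - - \frac{1}{4507 \cdot 1220} = \frac{1}{2292} - \left(- \frac{1}{4507}\right) \frac{1}{1220} = \frac{1}{2292} - - \frac{1}{5498540} = \frac{1}{2292} + \frac{1}{5498540} = \frac{343802}{787665855}$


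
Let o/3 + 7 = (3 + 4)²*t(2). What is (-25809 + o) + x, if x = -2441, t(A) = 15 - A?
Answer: -26360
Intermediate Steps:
o = 1890 (o = -21 + 3*((3 + 4)²*(15 - 1*2)) = -21 + 3*(7²*(15 - 2)) = -21 + 3*(49*13) = -21 + 3*637 = -21 + 1911 = 1890)
(-25809 + o) + x = (-25809 + 1890) - 2441 = -23919 - 2441 = -26360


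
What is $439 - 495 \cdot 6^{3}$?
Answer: $-106481$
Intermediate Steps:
$439 - 495 \cdot 6^{3} = 439 - 106920 = -106481$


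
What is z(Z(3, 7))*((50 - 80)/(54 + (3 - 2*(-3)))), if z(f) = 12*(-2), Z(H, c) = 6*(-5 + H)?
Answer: 80/7 ≈ 11.429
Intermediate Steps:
Z(H, c) = -30 + 6*H
z(f) = -24
z(Z(3, 7))*((50 - 80)/(54 + (3 - 2*(-3)))) = -24*(50 - 80)/(54 + (3 - 2*(-3))) = -(-720)/(54 + (3 + 6)) = -(-720)/(54 + 9) = -(-720)/63 = -24*(-10/21) = 80/7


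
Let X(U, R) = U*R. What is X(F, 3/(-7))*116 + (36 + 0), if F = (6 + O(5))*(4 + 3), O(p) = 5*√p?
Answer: -2052 - 1740*√5 ≈ -5942.8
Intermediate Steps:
F = 42 + 35*√5 (F = (6 + 5*√5)*(4 + 3) = (6 + 5*√5)*7 = 42 + 35*√5 ≈ 120.26)
X(U, R) = R*U
X(F, 3/(-7))*116 + (36 + 0) = ((3/(-7))*(42 + 35*√5))*116 + (36 + 0) = ((3*(-⅐))*(42 + 35*√5))*116 + 36 = -3*(42 + 35*√5)/7*116 + 36 = (-18 - 15*√5)*116 + 36 = (-2088 - 1740*√5) + 36 = -2052 - 1740*√5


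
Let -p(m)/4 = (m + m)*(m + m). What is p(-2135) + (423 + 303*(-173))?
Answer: -72983596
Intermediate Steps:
p(m) = -16*m**2 (p(m) = -4*(m + m)*(m + m) = -4*2*m*2*m = -16*m**2)
p(-2135) + (423 + 303*(-173)) = -16*(-2135)**2 + (423 + 303*(-173)) = -16*4558225 + (423 - 52419) = -72931600 - 51996 = -72983596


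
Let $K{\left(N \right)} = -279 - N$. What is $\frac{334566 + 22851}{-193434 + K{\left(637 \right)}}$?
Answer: $- \frac{357417}{194350} \approx -1.839$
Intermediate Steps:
$\frac{334566 + 22851}{-193434 + K{\left(637 \right)}} = \frac{334566 + 22851}{-193434 - 916} = \frac{357417}{-193434 - 916} = \frac{357417}{-194350} = 357417 \left(- \frac{1}{194350}\right) = - \frac{357417}{194350}$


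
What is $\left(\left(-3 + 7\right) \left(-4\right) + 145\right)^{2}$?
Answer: $16641$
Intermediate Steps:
$\left(\left(-3 + 7\right) \left(-4\right) + 145\right)^{2} = \left(4 \left(-4\right) + 145\right)^{2} = \left(-16 + 145\right)^{2} = 129^{2} = 16641$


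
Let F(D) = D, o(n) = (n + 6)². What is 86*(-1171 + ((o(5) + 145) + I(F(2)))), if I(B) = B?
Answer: -77658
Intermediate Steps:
o(n) = (6 + n)²
86*(-1171 + ((o(5) + 145) + I(F(2)))) = 86*(-1171 + (((6 + 5)² + 145) + 2)) = 86*(-1171 + ((11² + 145) + 2)) = 86*(-1171 + ((121 + 145) + 2)) = 86*(-1171 + (266 + 2)) = 86*(-1171 + 268) = 86*(-903) = -77658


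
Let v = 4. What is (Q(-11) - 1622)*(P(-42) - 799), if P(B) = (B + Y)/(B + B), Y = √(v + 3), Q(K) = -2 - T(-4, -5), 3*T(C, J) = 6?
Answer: 1298361 + 271*√7/14 ≈ 1.2984e+6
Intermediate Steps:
T(C, J) = 2 (T(C, J) = (⅓)*6 = 2)
Q(K) = -4 (Q(K) = -2 - 1*2 = -2 - 2 = -4)
Y = √7 (Y = √(4 + 3) = √7 ≈ 2.6458)
P(B) = (B + √7)/(2*B) (P(B) = (B + √7)/(B + B) = (B + √7)/((2*B)) = (B + √7)*(1/(2*B)) = (B + √7)/(2*B))
(Q(-11) - 1622)*(P(-42) - 799) = (-4 - 1622)*((½)*(-42 + √7)/(-42) - 799) = -1626*((½)*(-1/42)*(-42 + √7) - 799) = -1626*((½ - √7/84) - 799) = -1626*(-1597/2 - √7/84) = 1298361 + 271*√7/14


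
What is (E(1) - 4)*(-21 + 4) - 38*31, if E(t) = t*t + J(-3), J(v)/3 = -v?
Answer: -1280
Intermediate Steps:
J(v) = -3*v (J(v) = 3*(-v) = -3*v)
E(t) = 9 + t² (E(t) = t*t - 3*(-3) = t² + 9 = 9 + t²)
(E(1) - 4)*(-21 + 4) - 38*31 = ((9 + 1²) - 4)*(-21 + 4) - 38*31 = ((9 + 1) - 4)*(-17) - 1178 = (10 - 4)*(-17) - 1178 = 6*(-17) - 1178 = -102 - 1178 = -1280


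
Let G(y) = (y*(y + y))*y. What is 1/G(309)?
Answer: 1/59007258 ≈ 1.6947e-8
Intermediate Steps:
G(y) = 2*y³ (G(y) = (y*(2*y))*y = (2*y²)*y = 2*y³)
1/G(309) = 1/(2*309³) = 1/(2*29503629) = 1/59007258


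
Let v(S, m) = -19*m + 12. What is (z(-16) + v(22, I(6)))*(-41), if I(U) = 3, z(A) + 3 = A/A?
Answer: 1927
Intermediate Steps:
z(A) = -2 (z(A) = -3 + A/A = -3 + 1 = -2)
v(S, m) = 12 - 19*m
(z(-16) + v(22, I(6)))*(-41) = (-2 + (12 - 19*3))*(-41) = (-2 + (12 - 57))*(-41) = (-2 - 45)*(-41) = -47*(-41) = 1927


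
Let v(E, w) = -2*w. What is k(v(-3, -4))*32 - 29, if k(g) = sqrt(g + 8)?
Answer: 99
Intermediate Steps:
k(g) = sqrt(8 + g)
k(v(-3, -4))*32 - 29 = sqrt(8 - 2*(-4))*32 - 29 = sqrt(8 + 8)*32 - 29 = sqrt(16)*32 - 29 = 4*32 - 29 = 128 - 29 = 99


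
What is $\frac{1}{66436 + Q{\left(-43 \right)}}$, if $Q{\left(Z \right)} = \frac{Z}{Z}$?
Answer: $\frac{1}{66437} \approx 1.5052 \cdot 10^{-5}$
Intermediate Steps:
$Q{\left(Z \right)} = 1$
$\frac{1}{66436 + Q{\left(-43 \right)}} = \frac{1}{66436 + 1} = \frac{1}{66437}$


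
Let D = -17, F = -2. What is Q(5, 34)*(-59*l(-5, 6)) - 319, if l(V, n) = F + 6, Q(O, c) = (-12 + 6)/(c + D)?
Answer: -4007/17 ≈ -235.71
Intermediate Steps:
Q(O, c) = -6/(-17 + c) (Q(O, c) = (-12 + 6)/(c - 17) = -6/(-17 + c))
l(V, n) = 4 (l(V, n) = -2 + 6 = 4)
Q(5, 34)*(-59*l(-5, 6)) - 319 = (-6/(-17 + 34))*(-59*4) - 319 = -6/17*(-236) - 319 = 1416/17 - 319 = -4007/17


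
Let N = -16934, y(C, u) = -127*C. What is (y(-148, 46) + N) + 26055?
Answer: 27917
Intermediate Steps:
(y(-148, 46) + N) + 26055 = (-127*(-148) - 16934) + 26055 = (18796 - 16934) + 26055 = 1862 + 26055 = 27917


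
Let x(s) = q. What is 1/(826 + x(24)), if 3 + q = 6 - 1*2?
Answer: 1/827 ≈ 0.0012092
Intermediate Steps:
q = 1 (q = -3 + (6 - 1*2) = -3 + (6 - 2) = -3 + 4 = 1)
x(s) = 1
1/(826 + x(24)) = 1/(826 + 1) = 1/827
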